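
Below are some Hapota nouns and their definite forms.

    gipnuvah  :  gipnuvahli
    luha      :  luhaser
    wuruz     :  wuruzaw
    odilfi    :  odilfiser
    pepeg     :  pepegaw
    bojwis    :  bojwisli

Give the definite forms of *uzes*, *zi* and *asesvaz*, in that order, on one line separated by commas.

The pattern is voicing of the final sound: -li when the stem ends in a voiceless consonant (*gipnuvah*, *bojwis*); -aw when the stem ends in a voiced consonant (*wuruz*, *pepeg*); -ser when the stem ends in a vowel (*luha*, *odilfi*).
*uzes*: final sound = /s/, a voiceless consonant → -li → *uzesli*.
*zi* — final sound /i/ (a vowel) → -ser → *ziser*.
The final sound of *asesvaz* is /z/, which is a voiced consonant, so the suffix is -aw, giving *asesvazaw*.

uzesli, ziser, asesvazaw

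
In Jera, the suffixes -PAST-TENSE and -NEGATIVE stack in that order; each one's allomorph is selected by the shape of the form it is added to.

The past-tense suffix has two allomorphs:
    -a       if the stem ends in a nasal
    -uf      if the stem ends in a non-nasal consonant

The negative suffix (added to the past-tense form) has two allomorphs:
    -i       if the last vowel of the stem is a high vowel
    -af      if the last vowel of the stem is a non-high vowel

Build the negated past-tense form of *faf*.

*faf*: final consonant = /f/, non-nasal → -uf → *fafuf*.
The past-tense form *fafuf* — last vowel /u/ (a high vowel) → -i → *fafufi*.

fafufi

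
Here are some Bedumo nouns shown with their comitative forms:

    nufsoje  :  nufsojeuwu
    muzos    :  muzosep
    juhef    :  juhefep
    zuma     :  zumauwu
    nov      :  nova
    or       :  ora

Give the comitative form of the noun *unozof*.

unozofep

Looking at the final sound of each stem: -ep when the stem ends in a voiceless consonant (*muzos*, *juhef*); -a when the stem ends in a voiced consonant (*nov*, *or*); -uwu when the stem ends in a vowel (*nufsoje*, *zuma*).
*unozof*: final sound = /f/, a voiceless consonant → -ep → *unozofep*.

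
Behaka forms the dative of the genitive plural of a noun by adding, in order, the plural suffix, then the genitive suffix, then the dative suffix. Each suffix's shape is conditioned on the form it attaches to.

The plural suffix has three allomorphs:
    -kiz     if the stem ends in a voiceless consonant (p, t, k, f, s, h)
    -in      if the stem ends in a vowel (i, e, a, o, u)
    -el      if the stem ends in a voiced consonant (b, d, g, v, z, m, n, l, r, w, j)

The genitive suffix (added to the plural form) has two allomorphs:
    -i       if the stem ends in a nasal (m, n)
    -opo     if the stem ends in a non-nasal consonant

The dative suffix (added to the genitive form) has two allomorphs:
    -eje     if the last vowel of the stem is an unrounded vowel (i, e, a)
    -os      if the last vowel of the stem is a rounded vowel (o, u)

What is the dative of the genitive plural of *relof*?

The final sound of *relof* is /f/, which is a voiceless consonant, so the plural suffix is -kiz, giving *relofkiz*.
Since the final consonant of the plural form *relofkiz* is /z/ (non-nasal), it takes -opo, giving *relofkizopo*.
The last vowel of the genitive form *relofkizopo* is /o/, which is a rounded vowel, so the dative suffix is -os, giving *relofkizopoos*.

relofkizopoos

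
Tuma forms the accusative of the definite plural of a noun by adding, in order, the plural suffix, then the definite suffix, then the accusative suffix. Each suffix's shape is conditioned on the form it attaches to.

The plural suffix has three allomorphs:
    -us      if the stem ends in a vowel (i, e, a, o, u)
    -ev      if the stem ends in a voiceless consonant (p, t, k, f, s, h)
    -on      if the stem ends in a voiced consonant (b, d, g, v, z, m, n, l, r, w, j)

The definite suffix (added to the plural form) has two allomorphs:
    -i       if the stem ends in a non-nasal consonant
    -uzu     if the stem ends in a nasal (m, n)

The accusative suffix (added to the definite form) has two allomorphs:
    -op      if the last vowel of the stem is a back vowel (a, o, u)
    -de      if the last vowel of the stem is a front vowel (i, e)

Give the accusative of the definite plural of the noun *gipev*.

The final sound of *gipev* is /v/, which is a voiced consonant, so the plural suffix is -on, giving *gipevon*.
Since the final consonant of the plural form *gipevon* is /n/ (a nasal), it takes -uzu, giving *gipevonuzu*.
Since the last vowel of the definite form *gipevonuzu* is /u/ (a back vowel), it takes -op, giving *gipevonuzuop*.

gipevonuzuop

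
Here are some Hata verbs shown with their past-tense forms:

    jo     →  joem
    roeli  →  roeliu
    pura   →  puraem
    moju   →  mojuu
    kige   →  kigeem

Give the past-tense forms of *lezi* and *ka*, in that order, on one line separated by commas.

The pattern is height harmony: -u when the last vowel of the stem is a high vowel (*roeli*, *moju*); -em when the last vowel of the stem is a non-high vowel (*jo*, *pura*, *kige*).
*lezi* — last vowel /i/ (a high vowel) → -u → *leziu*.
Since the last vowel of *ka* is /a/ (a non-high vowel), it takes -em, giving *kaem*.

leziu, kaem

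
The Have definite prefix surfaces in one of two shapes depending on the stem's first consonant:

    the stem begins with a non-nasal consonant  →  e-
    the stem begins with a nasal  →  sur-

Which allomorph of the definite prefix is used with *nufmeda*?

*nufmeda* — first consonant /n/ (a nasal) → sur-.

sur-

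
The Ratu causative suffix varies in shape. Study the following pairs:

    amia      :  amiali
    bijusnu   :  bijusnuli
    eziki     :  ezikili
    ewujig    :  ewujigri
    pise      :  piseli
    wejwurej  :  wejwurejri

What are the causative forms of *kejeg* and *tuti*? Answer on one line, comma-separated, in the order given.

kejegri, tutili

The alternation tracks the final sound of the stem — -ri when the stem ends in a consonant (*ewujig*, *wejwurej*); -li when the stem ends in a vowel (*amia*, *bijusnu*, *eziki*, *pise*).
*kejeg*: final sound = /g/, a consonant → -ri → *kejegri*.
The final sound of *tuti* is /i/, which is a vowel, so the suffix is -li, giving *tutili*.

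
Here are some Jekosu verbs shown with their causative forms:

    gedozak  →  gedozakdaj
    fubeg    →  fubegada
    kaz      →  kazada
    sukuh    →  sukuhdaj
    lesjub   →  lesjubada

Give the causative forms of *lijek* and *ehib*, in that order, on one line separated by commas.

The alternation tracks the final consonant of the stem — -daj when the stem ends in a voiceless consonant (*gedozak*, *sukuh*); -ada when the stem ends in a voiced consonant (*fubeg*, *kaz*, *lesjub*).
*lijek*: final consonant = /k/, voiceless → -daj → *lijekdaj*.
Since the final consonant of *ehib* is /b/ (voiced), it takes -ada, giving *ehibada*.

lijekdaj, ehibada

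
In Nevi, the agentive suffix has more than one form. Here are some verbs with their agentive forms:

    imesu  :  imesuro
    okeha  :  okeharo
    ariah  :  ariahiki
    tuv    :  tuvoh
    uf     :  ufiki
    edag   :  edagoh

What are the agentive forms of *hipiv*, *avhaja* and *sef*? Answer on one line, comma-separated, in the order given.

hipivoh, avhajaro, sefiki

The pattern is voicing of the final sound: -iki when the stem ends in a voiceless consonant (*ariah*, *uf*); -oh when the stem ends in a voiced consonant (*tuv*, *edag*); -ro when the stem ends in a vowel (*imesu*, *okeha*).
*hipiv*: final sound = /v/, a voiced consonant → -oh → *hipivoh*.
*avhaja* — final sound /a/ (a vowel) → -ro → *avhajaro*.
*sef* — final sound /f/ (a voiceless consonant) → -iki → *sefiki*.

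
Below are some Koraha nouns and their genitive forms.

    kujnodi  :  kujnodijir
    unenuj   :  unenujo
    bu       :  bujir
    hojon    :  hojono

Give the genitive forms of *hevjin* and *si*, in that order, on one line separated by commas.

Looking at the final sound of each stem: -o when the stem ends in a consonant (*unenuj*, *hojon*); -jir when the stem ends in a vowel (*kujnodi*, *bu*).
The final sound of *hevjin* is /n/, which is a consonant, so the suffix is -o, giving *hevjino*.
Since the final sound of *si* is /i/ (a vowel), it takes -jir, giving *sijir*.

hevjino, sijir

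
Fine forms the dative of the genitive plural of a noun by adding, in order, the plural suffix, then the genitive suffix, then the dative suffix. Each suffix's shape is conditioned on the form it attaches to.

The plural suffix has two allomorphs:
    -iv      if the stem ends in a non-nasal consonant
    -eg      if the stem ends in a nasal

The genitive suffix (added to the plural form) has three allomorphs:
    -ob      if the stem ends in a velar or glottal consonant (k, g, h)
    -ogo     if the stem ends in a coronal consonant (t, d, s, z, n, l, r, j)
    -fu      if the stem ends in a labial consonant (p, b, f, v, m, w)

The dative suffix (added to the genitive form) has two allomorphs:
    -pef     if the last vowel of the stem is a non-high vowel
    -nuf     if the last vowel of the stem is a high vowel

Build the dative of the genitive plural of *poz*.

pozivfunuf

*poz* — final consonant /z/ (non-nasal) → -iv → *poziv*.
The plural form *poziv* — final consonant /v/ (labial) → -fu → *pozivfu*.
The last vowel of the genitive form *pozivfu* is /u/, which is a high vowel, so the dative suffix is -nuf, giving *pozivfunuf*.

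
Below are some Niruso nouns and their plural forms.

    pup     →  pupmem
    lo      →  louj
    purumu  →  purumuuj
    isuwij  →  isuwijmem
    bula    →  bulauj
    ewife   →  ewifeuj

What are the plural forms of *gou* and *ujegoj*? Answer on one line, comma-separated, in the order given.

The pattern is consonant vs. vowel: -mem when the stem ends in a consonant (*pup*, *isuwij*); -uj when the stem ends in a vowel (*lo*, *purumu*, *bula*, *ewife*).
*gou*: final sound = /u/, a vowel → -uj → *gouuj*.
Since the final sound of *ujegoj* is /j/ (a consonant), it takes -mem, giving *ujegojmem*.

gouuj, ujegojmem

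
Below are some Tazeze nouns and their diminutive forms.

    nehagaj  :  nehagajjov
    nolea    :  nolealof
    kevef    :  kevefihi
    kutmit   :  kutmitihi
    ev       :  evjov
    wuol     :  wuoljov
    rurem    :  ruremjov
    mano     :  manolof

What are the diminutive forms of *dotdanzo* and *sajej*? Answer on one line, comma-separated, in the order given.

dotdanzolof, sajejjov

The pattern is voicing of the final sound: -ihi when the stem ends in a voiceless consonant (*kevef*, *kutmit*); -jov when the stem ends in a voiced consonant (*nehagaj*, *ev*, *wuol*, *rurem*); -lof when the stem ends in a vowel (*nolea*, *mano*).
The final sound of *dotdanzo* is /o/, which is a vowel, so the suffix is -lof, giving *dotdanzolof*.
*sajej* — final sound /j/ (a voiced consonant) → -jov → *sajejjov*.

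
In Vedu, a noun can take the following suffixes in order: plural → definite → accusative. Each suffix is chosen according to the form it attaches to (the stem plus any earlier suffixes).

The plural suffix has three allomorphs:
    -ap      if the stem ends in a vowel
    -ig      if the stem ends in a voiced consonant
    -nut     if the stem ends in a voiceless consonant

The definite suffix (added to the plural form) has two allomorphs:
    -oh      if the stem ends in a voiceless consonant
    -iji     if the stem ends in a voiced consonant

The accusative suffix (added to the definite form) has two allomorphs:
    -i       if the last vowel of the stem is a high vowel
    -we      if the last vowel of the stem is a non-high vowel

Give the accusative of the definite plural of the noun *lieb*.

*lieb* — final sound /b/ (a voiced consonant) → -ig → *liebig*.
The plural form *liebig* — final consonant /g/ (voiced) → -iji → *liebigiji*.
Since the last vowel of the definite form *liebigiji* is /i/ (a high vowel), it takes -i, giving *liebigijii*.

liebigijii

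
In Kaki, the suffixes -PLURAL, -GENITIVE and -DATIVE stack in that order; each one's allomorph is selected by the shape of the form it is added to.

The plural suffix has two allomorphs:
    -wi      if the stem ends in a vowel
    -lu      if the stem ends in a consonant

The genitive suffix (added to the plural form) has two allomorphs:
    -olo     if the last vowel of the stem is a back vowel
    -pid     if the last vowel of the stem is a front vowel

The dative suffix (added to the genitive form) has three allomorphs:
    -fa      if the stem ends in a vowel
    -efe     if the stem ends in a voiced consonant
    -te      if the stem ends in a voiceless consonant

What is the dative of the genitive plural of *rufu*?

*rufu* — final sound /u/ (a vowel) → -wi → *rufuwi*.
The last vowel of the plural form *rufuwi* is /i/, which is a front vowel, so the genitive suffix is -pid, giving *rufuwipid*.
The genitive form *rufuwipid*: final sound = /d/, a voiced consonant → -efe → *rufuwipidefe*.

rufuwipidefe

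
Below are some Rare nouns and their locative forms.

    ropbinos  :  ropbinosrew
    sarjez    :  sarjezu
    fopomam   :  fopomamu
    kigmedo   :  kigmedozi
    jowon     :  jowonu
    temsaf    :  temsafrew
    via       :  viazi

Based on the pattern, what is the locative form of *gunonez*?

The pattern is voicing of the final sound: -rew when the stem ends in a voiceless consonant (*ropbinos*, *temsaf*); -u when the stem ends in a voiced consonant (*sarjez*, *fopomam*, *jowon*); -zi when the stem ends in a vowel (*kigmedo*, *via*).
Since the final sound of *gunonez* is /z/ (a voiced consonant), it takes -u, giving *gunonezu*.

gunonezu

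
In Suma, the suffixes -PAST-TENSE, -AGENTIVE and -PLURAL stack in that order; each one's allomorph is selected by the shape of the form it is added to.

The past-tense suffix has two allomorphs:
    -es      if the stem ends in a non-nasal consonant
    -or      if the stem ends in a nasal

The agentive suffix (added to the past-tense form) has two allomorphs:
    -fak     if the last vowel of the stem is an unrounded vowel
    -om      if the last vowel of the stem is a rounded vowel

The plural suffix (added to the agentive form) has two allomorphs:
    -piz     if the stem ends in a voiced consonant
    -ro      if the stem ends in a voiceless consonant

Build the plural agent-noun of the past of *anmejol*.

*anmejol*: final consonant = /l/, non-nasal → -es → *anmejoles*.
The last vowel of the past-tense form *anmejoles* is /e/, which is an unrounded vowel, so the agentive suffix is -fak, giving *anmejolesfak*.
The agentive form *anmejolesfak* — final consonant /k/ (voiceless) → -ro → *anmejolesfakro*.

anmejolesfakro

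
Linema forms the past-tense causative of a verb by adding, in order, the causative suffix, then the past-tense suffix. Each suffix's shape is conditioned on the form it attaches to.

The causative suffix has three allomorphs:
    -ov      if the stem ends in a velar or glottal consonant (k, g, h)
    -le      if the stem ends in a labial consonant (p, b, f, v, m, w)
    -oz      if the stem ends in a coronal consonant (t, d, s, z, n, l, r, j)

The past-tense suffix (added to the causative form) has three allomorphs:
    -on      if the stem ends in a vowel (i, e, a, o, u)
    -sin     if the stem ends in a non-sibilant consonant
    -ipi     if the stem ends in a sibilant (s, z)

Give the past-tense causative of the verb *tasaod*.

tasaodozipi

*tasaod*: final consonant = /d/, coronal → -oz → *tasaodoz*.
The causative form *tasaodoz*: final sound = /z/, a sibilant → -ipi → *tasaodozipi*.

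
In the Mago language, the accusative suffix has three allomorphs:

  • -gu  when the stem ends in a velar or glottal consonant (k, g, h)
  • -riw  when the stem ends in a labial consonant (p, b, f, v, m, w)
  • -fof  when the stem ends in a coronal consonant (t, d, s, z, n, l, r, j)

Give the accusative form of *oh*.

ohgu

*oh*: final consonant = /h/, velar/glottal → -gu → *ohgu*.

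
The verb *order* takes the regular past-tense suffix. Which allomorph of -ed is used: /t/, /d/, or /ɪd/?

/d/

The stem *order* ends in a voiced sound other than /d/.
The -ed suffix is realized as /ɪd/ after /t, d/; as /t/ after other voiceless consonants; and as /d/ after other voiced sounds.
So -ed on *order* is pronounced /d/.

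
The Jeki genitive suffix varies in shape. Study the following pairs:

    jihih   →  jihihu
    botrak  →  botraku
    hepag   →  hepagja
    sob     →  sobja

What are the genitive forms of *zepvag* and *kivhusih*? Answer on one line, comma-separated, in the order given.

Looking at the final consonant of each stem: -u when the stem ends in a voiceless consonant (*jihih*, *botrak*); -ja when the stem ends in a voiced consonant (*hepag*, *sob*).
The final consonant of *zepvag* is /g/, which is voiced, so the suffix is -ja, giving *zepvagja*.
The final consonant of *kivhusih* is /h/, which is voiceless, so the suffix is -u, giving *kivhusihu*.

zepvagja, kivhusihu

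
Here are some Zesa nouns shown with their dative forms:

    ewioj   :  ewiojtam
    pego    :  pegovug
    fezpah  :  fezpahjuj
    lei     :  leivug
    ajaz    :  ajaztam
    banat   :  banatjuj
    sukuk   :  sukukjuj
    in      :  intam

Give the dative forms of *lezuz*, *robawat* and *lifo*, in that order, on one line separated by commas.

Looking at the final sound of each stem: -juj when the stem ends in a voiceless consonant (*fezpah*, *banat*, *sukuk*); -tam when the stem ends in a voiced consonant (*ewioj*, *ajaz*, *in*); -vug when the stem ends in a vowel (*pego*, *lei*).
The final sound of *lezuz* is /z/, which is a voiced consonant, so the suffix is -tam, giving *lezuztam*.
*robawat*: final sound = /t/, a voiceless consonant → -juj → *robawatjuj*.
*lifo* — final sound /o/ (a vowel) → -vug → *lifovug*.

lezuztam, robawatjuj, lifovug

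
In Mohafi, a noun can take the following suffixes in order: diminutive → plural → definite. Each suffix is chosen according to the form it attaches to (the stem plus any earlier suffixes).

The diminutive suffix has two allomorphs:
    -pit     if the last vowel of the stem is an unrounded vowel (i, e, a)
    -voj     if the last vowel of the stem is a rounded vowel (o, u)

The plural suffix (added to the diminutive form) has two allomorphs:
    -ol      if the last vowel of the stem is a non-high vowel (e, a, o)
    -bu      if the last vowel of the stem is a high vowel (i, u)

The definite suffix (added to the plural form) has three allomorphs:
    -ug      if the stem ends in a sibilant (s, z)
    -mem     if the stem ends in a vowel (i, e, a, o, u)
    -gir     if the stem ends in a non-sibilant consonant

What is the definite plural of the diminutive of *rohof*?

The last vowel of *rohof* is /o/, which is a rounded vowel, so the diminutive suffix is -voj, giving *rohofvoj*.
Since the last vowel of the diminutive form *rohofvoj* is /o/ (a non-high vowel), it takes -ol, giving *rohofvojol*.
The final sound of the plural form *rohofvojol* is /l/, which is a non-sibilant consonant, so the definite suffix is -gir, giving *rohofvojolgir*.

rohofvojolgir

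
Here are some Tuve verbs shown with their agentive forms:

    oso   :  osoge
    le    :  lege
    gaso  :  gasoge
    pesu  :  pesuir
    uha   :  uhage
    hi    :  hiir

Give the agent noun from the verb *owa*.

Looking at the last vowel of each stem: -ir when the last vowel of the stem is a high vowel (*pesu*, *hi*); -ge when the last vowel of the stem is a non-high vowel (*oso*, *le*, *gaso*, *uha*).
*owa* — last vowel /a/ (a non-high vowel) → -ge → *owage*.

owage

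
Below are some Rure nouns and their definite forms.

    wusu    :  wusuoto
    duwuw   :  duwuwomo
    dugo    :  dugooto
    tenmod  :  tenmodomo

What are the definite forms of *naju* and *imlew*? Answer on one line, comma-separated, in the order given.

Looking at the final sound of each stem: -omo when the stem ends in a consonant (*duwuw*, *tenmod*); -oto when the stem ends in a vowel (*wusu*, *dugo*).
*naju* — final sound /u/ (a vowel) → -oto → *najuoto*.
The final sound of *imlew* is /w/, which is a consonant, so the suffix is -omo, giving *imlewomo*.

najuoto, imlewomo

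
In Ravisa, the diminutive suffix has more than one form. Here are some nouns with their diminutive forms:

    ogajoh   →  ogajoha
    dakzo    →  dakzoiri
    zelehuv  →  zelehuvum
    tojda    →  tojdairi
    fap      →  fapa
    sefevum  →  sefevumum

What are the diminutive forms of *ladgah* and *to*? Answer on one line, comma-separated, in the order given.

ladgaha, toiri

The suffix is conditioned by the final sound: -a when the stem ends in a voiceless consonant (*ogajoh*, *fap*); -um when the stem ends in a voiced consonant (*zelehuv*, *sefevum*); -iri when the stem ends in a vowel (*dakzo*, *tojda*).
*ladgah*: final sound = /h/, a voiceless consonant → -a → *ladgaha*.
Since the final sound of *to* is /o/ (a vowel), it takes -iri, giving *toiri*.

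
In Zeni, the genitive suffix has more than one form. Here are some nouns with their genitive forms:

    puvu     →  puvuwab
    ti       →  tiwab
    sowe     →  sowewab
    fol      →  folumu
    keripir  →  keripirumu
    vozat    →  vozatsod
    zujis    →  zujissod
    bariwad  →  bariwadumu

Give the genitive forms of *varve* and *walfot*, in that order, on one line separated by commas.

Looking at the final sound of each stem: -sod when the stem ends in a voiceless consonant (*vozat*, *zujis*); -umu when the stem ends in a voiced consonant (*fol*, *keripir*, *bariwad*); -wab when the stem ends in a vowel (*puvu*, *ti*, *sowe*).
Since the final sound of *varve* is /e/ (a vowel), it takes -wab, giving *varvewab*.
Since the final sound of *walfot* is /t/ (a voiceless consonant), it takes -sod, giving *walfotsod*.

varvewab, walfotsod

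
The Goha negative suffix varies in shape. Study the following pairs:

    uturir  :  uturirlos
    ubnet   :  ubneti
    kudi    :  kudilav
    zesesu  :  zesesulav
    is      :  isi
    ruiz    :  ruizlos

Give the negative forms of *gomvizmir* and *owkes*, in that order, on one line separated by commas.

gomvizmirlos, owkesi

The pattern is voicing of the final sound: -i when the stem ends in a voiceless consonant (*ubnet*, *is*); -los when the stem ends in a voiced consonant (*uturir*, *ruiz*); -lav when the stem ends in a vowel (*kudi*, *zesesu*).
The final sound of *gomvizmir* is /r/, which is a voiced consonant, so the suffix is -los, giving *gomvizmirlos*.
Since the final sound of *owkes* is /s/ (a voiceless consonant), it takes -i, giving *owkesi*.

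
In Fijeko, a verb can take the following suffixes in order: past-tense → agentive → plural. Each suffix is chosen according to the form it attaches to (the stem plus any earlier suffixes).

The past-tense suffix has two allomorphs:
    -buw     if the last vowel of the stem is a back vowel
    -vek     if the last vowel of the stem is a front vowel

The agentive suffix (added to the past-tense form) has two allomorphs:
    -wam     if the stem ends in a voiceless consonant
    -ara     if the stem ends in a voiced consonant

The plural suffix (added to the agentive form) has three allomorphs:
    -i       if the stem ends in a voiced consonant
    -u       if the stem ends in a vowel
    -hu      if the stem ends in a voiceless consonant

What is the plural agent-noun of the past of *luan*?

*luan* — last vowel /a/ (a back vowel) → -buw → *luanbuw*.
The final consonant of the past-tense form *luanbuw* is /w/, which is voiced, so the agentive suffix is -ara, giving *luanbuwara*.
Since the final sound of the agentive form *luanbuwara* is /a/ (a vowel), it takes -u, giving *luanbuwarau*.

luanbuwarau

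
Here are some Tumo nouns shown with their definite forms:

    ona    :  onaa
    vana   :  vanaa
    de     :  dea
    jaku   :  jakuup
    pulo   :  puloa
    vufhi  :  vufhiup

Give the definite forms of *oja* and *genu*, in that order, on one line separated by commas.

ojaa, genuup

The suffix is conditioned by the last vowel: -up when the last vowel of the stem is a high vowel (*jaku*, *vufhi*); -a when the last vowel of the stem is a non-high vowel (*ona*, *vana*, *de*, *pulo*).
Since the last vowel of *oja* is /a/ (a non-high vowel), it takes -a, giving *ojaa*.
Since the last vowel of *genu* is /u/ (a high vowel), it takes -up, giving *genuup*.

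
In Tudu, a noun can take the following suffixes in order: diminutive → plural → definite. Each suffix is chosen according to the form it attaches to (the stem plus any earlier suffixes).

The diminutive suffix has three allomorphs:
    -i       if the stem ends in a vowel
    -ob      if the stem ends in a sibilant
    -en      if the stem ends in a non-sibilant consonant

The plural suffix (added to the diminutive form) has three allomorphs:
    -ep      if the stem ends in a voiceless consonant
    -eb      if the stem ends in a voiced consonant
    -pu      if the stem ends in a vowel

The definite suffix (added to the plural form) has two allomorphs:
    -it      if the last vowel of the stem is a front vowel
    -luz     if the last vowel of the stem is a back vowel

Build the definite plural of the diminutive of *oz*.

The final sound of *oz* is /z/, which is a sibilant, so the diminutive suffix is -ob, giving *ozob*.
The diminutive form *ozob* — final sound /b/ (a voiced consonant) → -eb → *ozobeb*.
The plural form *ozobeb* — last vowel /e/ (a front vowel) → -it → *ozobebit*.

ozobebit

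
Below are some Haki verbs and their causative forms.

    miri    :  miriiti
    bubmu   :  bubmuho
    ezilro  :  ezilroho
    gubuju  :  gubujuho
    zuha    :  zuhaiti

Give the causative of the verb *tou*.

The alternation tracks the last vowel of the stem — -ho when the last vowel of the stem is a rounded vowel (*bubmu*, *ezilro*, *gubuju*); -iti when the last vowel of the stem is an unrounded vowel (*miri*, *zuha*).
The last vowel of *tou* is /u/, which is a rounded vowel, so the suffix is -ho, giving *touho*.

touho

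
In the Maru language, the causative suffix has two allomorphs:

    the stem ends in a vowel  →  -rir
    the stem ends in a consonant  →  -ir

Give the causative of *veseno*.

The final sound of *veseno* is /o/, which is a vowel, so the suffix is -rir, giving *vesenorir*.

vesenorir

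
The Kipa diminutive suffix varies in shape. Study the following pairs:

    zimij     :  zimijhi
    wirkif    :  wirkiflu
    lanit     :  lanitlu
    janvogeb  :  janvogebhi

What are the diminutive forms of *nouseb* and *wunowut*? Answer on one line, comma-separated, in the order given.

Looking at the final consonant of each stem: -lu when the stem ends in a voiceless consonant (*wirkif*, *lanit*); -hi when the stem ends in a voiced consonant (*zimij*, *janvogeb*).
*nouseb* — final consonant /b/ (voiced) → -hi → *nousebhi*.
*wunowut* — final consonant /t/ (voiceless) → -lu → *wunowutlu*.

nousebhi, wunowutlu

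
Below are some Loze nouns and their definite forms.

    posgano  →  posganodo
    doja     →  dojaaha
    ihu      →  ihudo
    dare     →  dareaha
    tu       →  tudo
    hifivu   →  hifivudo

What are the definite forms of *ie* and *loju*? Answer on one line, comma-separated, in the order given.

ieaha, lojudo

The suffix is conditioned by the last vowel: -do when the last vowel of the stem is a rounded vowel (*posgano*, *ihu*, *tu*, *hifivu*); -aha when the last vowel of the stem is an unrounded vowel (*doja*, *dare*).
*ie*: last vowel = /e/, an unrounded vowel → -aha → *ieaha*.
The last vowel of *loju* is /u/, which is a rounded vowel, so the suffix is -do, giving *lojudo*.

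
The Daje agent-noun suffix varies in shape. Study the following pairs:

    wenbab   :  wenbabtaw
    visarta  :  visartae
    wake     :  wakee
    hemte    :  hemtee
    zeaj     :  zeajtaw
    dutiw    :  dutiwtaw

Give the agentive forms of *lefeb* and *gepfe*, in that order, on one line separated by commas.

The pattern is consonant vs. vowel: -taw when the stem ends in a consonant (*wenbab*, *zeaj*, *dutiw*); -e when the stem ends in a vowel (*visarta*, *wake*, *hemte*).
The final sound of *lefeb* is /b/, which is a consonant, so the suffix is -taw, giving *lefebtaw*.
*gepfe* — final sound /e/ (a vowel) → -e → *gepfee*.

lefebtaw, gepfee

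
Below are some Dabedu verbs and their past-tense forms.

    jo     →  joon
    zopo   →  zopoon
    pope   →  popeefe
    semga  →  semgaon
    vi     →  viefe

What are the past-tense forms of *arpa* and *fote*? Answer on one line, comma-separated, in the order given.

Looking at the last vowel of each stem: -efe when the last vowel of the stem is a front vowel (*pope*, *vi*); -on when the last vowel of the stem is a back vowel (*jo*, *zopo*, *semga*).
The last vowel of *arpa* is /a/, which is a back vowel, so the suffix is -on, giving *arpaon*.
*fote*: last vowel = /e/, a front vowel → -efe → *foteefe*.

arpaon, foteefe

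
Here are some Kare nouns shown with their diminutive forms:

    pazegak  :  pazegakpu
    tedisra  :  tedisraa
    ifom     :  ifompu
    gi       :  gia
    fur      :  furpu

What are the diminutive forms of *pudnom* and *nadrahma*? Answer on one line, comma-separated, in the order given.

The suffix is conditioned by the final sound: -pu when the stem ends in a consonant (*pazegak*, *ifom*, *fur*); -a when the stem ends in a vowel (*tedisra*, *gi*).
The final sound of *pudnom* is /m/, which is a consonant, so the suffix is -pu, giving *pudnompu*.
*nadrahma*: final sound = /a/, a vowel → -a → *nadrahmaa*.

pudnompu, nadrahmaa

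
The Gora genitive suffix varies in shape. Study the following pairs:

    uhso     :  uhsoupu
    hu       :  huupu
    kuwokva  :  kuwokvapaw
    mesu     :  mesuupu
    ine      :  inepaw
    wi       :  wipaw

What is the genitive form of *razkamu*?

razkamuupu

The alternation tracks the last vowel of the stem — -upu when the last vowel of the stem is a rounded vowel (*uhso*, *hu*, *mesu*); -paw when the last vowel of the stem is an unrounded vowel (*kuwokva*, *ine*, *wi*).
Since the last vowel of *razkamu* is /u/ (a rounded vowel), it takes -upu, giving *razkamuupu*.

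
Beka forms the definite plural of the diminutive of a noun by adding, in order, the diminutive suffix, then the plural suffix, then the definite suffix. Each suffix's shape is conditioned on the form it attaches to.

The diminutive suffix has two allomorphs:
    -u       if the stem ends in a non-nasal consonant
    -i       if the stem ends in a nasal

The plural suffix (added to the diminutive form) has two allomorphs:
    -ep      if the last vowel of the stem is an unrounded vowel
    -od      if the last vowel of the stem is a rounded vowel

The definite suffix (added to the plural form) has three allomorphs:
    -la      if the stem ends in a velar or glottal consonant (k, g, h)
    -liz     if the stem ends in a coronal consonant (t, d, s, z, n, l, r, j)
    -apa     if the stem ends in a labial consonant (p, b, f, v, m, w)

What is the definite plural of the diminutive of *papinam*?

papinamiepapa

*papinam* — final consonant /m/ (a nasal) → -i → *papinami*.
Since the last vowel of the diminutive form *papinami* is /i/ (an unrounded vowel), it takes -ep, giving *papinamiep*.
The plural form *papinamiep* — final consonant /p/ (labial) → -apa → *papinamiepapa*.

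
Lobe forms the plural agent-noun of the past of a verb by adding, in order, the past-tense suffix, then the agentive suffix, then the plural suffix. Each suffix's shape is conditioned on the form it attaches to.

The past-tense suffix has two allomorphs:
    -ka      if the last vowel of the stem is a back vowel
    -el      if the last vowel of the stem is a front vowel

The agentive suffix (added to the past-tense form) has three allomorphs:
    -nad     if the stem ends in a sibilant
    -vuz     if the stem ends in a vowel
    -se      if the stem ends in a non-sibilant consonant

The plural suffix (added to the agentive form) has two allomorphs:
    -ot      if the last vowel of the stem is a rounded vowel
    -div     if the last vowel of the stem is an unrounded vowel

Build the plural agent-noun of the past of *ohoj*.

*ohoj*: last vowel = /o/, a back vowel → -ka → *ohojka*.
The final sound of the past-tense form *ohojka* is /a/, which is a vowel, so the agentive suffix is -vuz, giving *ohojkavuz*.
The agentive form *ohojkavuz*: last vowel = /u/, a rounded vowel → -ot → *ohojkavuzot*.

ohojkavuzot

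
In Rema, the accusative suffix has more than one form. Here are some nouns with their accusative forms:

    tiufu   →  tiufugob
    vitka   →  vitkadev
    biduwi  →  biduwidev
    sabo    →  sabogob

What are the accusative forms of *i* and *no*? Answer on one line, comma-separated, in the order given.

idev, nogob

Looking at the last vowel of each stem: -gob when the last vowel of the stem is a rounded vowel (*tiufu*, *sabo*); -dev when the last vowel of the stem is an unrounded vowel (*vitka*, *biduwi*).
*i*: last vowel = /i/, an unrounded vowel → -dev → *idev*.
*no* — last vowel /o/ (a rounded vowel) → -gob → *nogob*.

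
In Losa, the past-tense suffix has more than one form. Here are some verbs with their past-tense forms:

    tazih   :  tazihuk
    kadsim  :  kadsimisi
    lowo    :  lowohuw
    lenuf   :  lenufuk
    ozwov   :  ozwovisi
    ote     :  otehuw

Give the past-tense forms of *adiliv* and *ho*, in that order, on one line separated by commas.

The suffix is conditioned by the final sound: -uk when the stem ends in a voiceless consonant (*tazih*, *lenuf*); -isi when the stem ends in a voiced consonant (*kadsim*, *ozwov*); -huw when the stem ends in a vowel (*lowo*, *ote*).
The final sound of *adiliv* is /v/, which is a voiced consonant, so the suffix is -isi, giving *adilivisi*.
*ho*: final sound = /o/, a vowel → -huw → *hohuw*.

adilivisi, hohuw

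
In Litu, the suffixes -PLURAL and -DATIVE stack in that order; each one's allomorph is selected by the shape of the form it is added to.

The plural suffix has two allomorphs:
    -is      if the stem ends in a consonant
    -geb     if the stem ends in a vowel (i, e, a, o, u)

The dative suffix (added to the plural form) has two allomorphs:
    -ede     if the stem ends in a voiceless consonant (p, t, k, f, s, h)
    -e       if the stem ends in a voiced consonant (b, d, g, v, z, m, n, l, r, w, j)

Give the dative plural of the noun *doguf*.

*doguf* — final sound /f/ (a consonant) → -is → *dogufis*.
The plural form *dogufis*: final consonant = /s/, voiceless → -ede → *dogufisede*.

dogufisede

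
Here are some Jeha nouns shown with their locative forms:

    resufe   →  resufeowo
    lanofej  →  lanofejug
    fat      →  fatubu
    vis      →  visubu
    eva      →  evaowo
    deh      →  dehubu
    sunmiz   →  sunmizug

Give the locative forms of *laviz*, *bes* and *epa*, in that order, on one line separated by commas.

lavizug, besubu, epaowo

The pattern is voicing of the final sound: -ubu when the stem ends in a voiceless consonant (*fat*, *vis*, *deh*); -ug when the stem ends in a voiced consonant (*lanofej*, *sunmiz*); -owo when the stem ends in a vowel (*resufe*, *eva*).
The final sound of *laviz* is /z/, which is a voiced consonant, so the suffix is -ug, giving *lavizug*.
*bes* — final sound /s/ (a voiceless consonant) → -ubu → *besubu*.
*epa* — final sound /a/ (a vowel) → -owo → *epaowo*.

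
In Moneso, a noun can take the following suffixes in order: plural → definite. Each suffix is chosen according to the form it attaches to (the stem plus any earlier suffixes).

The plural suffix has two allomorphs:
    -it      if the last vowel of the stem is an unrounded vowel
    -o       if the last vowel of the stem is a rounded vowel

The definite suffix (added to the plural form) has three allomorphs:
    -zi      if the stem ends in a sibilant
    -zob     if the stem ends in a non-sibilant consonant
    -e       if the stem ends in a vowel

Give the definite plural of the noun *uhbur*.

*uhbur* — last vowel /u/ (a rounded vowel) → -o → *uhburo*.
The final sound of the plural form *uhburo* is /o/, which is a vowel, so the definite suffix is -e, giving *uhburoe*.

uhburoe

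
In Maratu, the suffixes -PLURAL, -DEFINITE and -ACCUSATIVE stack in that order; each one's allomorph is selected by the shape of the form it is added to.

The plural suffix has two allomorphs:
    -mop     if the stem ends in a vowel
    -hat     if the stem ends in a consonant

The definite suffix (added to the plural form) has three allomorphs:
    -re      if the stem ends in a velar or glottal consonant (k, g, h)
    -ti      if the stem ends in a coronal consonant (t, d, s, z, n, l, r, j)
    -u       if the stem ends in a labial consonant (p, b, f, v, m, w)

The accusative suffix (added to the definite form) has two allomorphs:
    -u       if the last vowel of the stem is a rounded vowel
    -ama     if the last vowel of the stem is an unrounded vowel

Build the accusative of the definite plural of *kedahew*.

kedahewhattiama

Since the final sound of *kedahew* is /w/ (a consonant), it takes -hat, giving *kedahewhat*.
The plural form *kedahewhat* — final consonant /t/ (coronal) → -ti → *kedahewhatti*.
The last vowel of the definite form *kedahewhatti* is /i/, which is an unrounded vowel, so the accusative suffix is -ama, giving *kedahewhattiama*.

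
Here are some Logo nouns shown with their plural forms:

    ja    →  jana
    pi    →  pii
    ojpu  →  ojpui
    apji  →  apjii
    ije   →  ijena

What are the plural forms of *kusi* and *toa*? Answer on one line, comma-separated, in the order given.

kusii, toana

The pattern is height harmony: -i when the last vowel of the stem is a high vowel (*pi*, *ojpu*, *apji*); -na when the last vowel of the stem is a non-high vowel (*ja*, *ije*).
Since the last vowel of *kusi* is /i/ (a high vowel), it takes -i, giving *kusii*.
Since the last vowel of *toa* is /a/ (a non-high vowel), it takes -na, giving *toana*.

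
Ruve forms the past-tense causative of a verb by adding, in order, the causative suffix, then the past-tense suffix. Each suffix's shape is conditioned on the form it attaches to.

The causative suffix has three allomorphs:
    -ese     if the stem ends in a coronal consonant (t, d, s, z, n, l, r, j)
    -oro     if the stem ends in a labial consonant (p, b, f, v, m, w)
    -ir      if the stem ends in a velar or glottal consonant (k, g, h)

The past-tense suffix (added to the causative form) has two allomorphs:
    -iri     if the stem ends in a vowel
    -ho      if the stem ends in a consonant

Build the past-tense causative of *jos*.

*jos*: final consonant = /s/, coronal → -ese → *josese*.
Since the final sound of the causative form *josese* is /e/ (a vowel), it takes -iri, giving *joseseiri*.

joseseiri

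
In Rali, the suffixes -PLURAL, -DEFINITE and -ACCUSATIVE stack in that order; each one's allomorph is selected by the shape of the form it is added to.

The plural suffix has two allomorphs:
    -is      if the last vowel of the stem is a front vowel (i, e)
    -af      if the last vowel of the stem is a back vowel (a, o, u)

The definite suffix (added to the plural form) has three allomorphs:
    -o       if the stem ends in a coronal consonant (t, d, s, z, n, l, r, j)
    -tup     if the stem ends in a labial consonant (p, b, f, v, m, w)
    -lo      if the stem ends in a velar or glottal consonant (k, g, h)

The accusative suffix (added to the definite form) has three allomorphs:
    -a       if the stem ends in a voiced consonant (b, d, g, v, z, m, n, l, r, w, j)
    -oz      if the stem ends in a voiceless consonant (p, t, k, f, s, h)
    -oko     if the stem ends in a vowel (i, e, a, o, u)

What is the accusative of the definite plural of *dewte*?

dewteisooko

*dewte* — last vowel /e/ (a front vowel) → -is → *dewteis*.
The plural form *dewteis*: final consonant = /s/, coronal → -o → *dewteiso*.
The final sound of the definite form *dewteiso* is /o/, which is a vowel, so the accusative suffix is -oko, giving *dewteisooko*.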